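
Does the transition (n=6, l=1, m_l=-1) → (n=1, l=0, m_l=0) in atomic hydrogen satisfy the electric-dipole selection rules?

allowed

Initial l = 1, final l = 0, so Δl = -1. E1 requires Δl = ±1: satisfied.
m_l: -1 → 0 (Δm_l = +1). |Δm_l| ≤ 1 satisfied.
All E1 selection rules are satisfied.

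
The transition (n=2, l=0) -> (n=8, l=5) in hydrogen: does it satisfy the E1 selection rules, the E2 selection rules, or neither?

neither

Δl = 5 − 0 = +5; l_i + l_f = 5.
E1 (Δl = ±1): not satisfied.
E2 (Δl = 0,±2, l_i+l_f ≥ 2): not satisfied.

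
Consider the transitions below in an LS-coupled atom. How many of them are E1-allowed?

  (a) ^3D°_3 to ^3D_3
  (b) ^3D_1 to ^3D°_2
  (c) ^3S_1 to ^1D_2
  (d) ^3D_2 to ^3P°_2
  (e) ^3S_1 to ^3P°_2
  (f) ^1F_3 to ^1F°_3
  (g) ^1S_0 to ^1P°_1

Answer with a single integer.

(a) allowed
(b) allowed
(c) forbidden (parity, ΔS, ΔL fail)
(d) allowed
(e) allowed
(f) allowed
(g) allowed
Total allowed: 6 of 7.

6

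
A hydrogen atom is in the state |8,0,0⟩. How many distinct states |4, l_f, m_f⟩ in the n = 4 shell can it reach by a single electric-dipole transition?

3

E1 requires Δl = ±1, so l_f ∈ {-1, 1}; with 0 ≤ l_f ≤ n_f−1 = 3, the allowed l_f values are {1}.
For l_f = 1: m_f ∈ {m_i−1, m_i, m_i+1} ∩ [−1, 1] = {-1, 0, 1} → 3 states.
Total: 3.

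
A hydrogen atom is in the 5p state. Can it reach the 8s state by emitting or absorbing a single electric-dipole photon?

Initial l = 1, final l = 0, so Δl = -1. E1 requires Δl = ±1: passes.
All E1 selection rules are satisfied.

allowed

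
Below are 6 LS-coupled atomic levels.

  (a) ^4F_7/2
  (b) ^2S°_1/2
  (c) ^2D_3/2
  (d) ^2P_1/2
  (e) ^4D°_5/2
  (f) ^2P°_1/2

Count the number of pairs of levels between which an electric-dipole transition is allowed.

(a)–(b): forbidden (ΔS, ΔL, ΔJ).
(a)–(c): forbidden (parity, ΔS, ΔJ).
(a)–(d): forbidden (parity, ΔS, ΔL, ΔJ).
(a)–(e): allowed.
(a)–(f): forbidden (ΔS, ΔL, ΔJ).
(b)–(c): forbidden (ΔL).
(b)–(d): allowed.
(b)–(e): forbidden (parity, ΔS, ΔL, ΔJ).
(b)–(f): forbidden (parity).
(c)–(d): forbidden (parity).
(c)–(e): forbidden (ΔS).
(c)–(f): allowed.
(d)–(e): forbidden (ΔS, ΔJ).
(d)–(f): allowed.
(e)–(f): forbidden (parity, ΔS, ΔJ).
Allowed pairs: 4 of 15.

4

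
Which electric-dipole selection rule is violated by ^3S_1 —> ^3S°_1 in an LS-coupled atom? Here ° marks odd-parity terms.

Initial level: S=1, L=0, J=1, parity even. Final level: S=1, L=0, J=1, parity odd.
ΔJ = 0, ±1 (not J=0↔0): J: 1 → 1, ΔJ = +0 — passes.
ΔS = 0: S: 1 → 1 — passes.
Parity must change: even → odd — passes.
ΔL = 0, ±1 (not L=0↔0): L: 0 → 0, ΔL = +0 — fails.

the L=0 ↔ L=0 exclusion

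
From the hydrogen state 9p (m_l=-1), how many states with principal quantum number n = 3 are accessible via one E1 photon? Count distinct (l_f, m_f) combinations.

E1 requires Δl = ±1, so l_f ∈ {0, 2}; with 0 ≤ l_f ≤ n_f−1 = 2, the allowed l_f values are {0, 2}.
For l_f = 0: m_f ∈ {m_i−1, m_i, m_i+1} ∩ [−0, 0] = {0} → 1 state.
For l_f = 2: m_f ∈ {m_i−1, m_i, m_i+1} ∩ [−2, 2] = {-2, -1, 0} → 3 states.
Total: 4.

4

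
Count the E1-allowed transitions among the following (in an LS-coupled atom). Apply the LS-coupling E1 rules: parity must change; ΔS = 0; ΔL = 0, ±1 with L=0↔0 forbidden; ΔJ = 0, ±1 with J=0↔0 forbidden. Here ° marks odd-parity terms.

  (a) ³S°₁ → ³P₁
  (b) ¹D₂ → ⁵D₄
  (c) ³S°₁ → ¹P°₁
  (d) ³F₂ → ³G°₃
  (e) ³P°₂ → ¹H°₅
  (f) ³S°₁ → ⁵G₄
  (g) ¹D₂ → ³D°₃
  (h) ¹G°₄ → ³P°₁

(a) allowed
(b) forbidden (parity, ΔS, ΔJ fail)
(c) forbidden (parity, ΔS fail)
(d) allowed
(e) forbidden (parity, ΔS, ΔL, ΔJ fail)
(f) forbidden (ΔS, ΔL, ΔJ fail)
(g) forbidden (ΔS fails)
(h) forbidden (parity, ΔS, ΔL, ΔJ fail)
Total allowed: 2 of 8.

2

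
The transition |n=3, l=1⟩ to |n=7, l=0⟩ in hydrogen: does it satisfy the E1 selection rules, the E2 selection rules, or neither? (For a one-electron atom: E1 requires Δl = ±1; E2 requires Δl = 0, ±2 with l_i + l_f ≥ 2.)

Δl = 0 − 1 = -1; l_i + l_f = 1.
E1 (Δl = ±1): satisfied.
E2 (Δl = 0,±2, l_i+l_f ≥ 2): not satisfied.

E1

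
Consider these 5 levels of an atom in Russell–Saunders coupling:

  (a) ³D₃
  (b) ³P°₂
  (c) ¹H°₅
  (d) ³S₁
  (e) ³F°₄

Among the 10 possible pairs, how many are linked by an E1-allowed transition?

(a)–(b): allowed.
(a)–(c): forbidden (ΔS, ΔL, ΔJ).
(a)–(d): forbidden (parity, ΔL, ΔJ).
(a)–(e): allowed.
(b)–(c): forbidden (parity, ΔS, ΔL, ΔJ).
(b)–(d): allowed.
(b)–(e): forbidden (parity, ΔL, ΔJ).
(c)–(d): forbidden (ΔS, ΔL, ΔJ).
(c)–(e): forbidden (parity, ΔS, ΔL).
(d)–(e): forbidden (ΔL, ΔJ).
Allowed pairs: 3 of 10.

3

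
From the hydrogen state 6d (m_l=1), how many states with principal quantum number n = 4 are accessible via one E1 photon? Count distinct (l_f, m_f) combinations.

E1 requires Δl = ±1, so l_f ∈ {1, 3}; with 0 ≤ l_f ≤ n_f−1 = 3, the allowed l_f values are {1, 3}.
For l_f = 1: m_f ∈ {m_i−1, m_i, m_i+1} ∩ [−1, 1] = {0, 1} → 2 states.
For l_f = 3: m_f ∈ {m_i−1, m_i, m_i+1} ∩ [−3, 3] = {0, 1, 2} → 3 states.
Total: 5.

5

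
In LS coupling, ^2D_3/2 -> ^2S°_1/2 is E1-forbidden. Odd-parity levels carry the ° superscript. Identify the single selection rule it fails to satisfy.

the ΔL = 0, ±1 rule

Initial level: S=1/2, L=2, J=3/2, parity even. Final level: S=1/2, L=0, J=1/2, parity odd.
Parity must change: even → odd — ✓.
ΔS = 0: S: 1/2 → 1/2 — ✓.
ΔL = 0, ±1 (not L=0↔0): L: 2 → 0, ΔL = -2 — ✗.
ΔJ = 0, ±1 (not J=0↔0): J: 3/2 → 1/2, ΔJ = -1 — ✓.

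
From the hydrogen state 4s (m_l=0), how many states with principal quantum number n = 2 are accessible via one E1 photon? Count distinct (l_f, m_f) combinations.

E1 requires Δl = ±1, so l_f ∈ {-1, 1}; with 0 ≤ l_f ≤ n_f−1 = 1, the allowed l_f values are {1}.
For l_f = 1: m_f ∈ {m_i−1, m_i, m_i+1} ∩ [−1, 1] = {-1, 0, 1} → 3 states.
Total: 3.

3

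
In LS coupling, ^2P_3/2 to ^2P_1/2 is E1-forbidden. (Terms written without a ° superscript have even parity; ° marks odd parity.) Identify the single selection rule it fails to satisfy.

parity

ΔJ = 0, ±1 (not J=0↔0): J: 3/2 → 1/2, ΔJ = -1 — ok.
ΔL = 0, ±1 (not L=0↔0): L: 1 → 1, ΔL = +0 — ok.
ΔS = 0: S: 1/2 → 1/2 — ok.
Parity must change: even → even — fails.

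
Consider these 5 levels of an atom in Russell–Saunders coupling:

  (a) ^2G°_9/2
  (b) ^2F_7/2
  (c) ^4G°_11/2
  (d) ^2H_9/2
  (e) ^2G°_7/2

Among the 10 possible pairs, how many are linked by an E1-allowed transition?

4

(a)–(b): allowed.
(a)–(c): forbidden (parity, ΔS).
(a)–(d): allowed.
(a)–(e): forbidden (parity).
(b)–(c): forbidden (ΔS, ΔJ).
(b)–(d): forbidden (parity, ΔL).
(b)–(e): allowed.
(c)–(d): forbidden (ΔS).
(c)–(e): forbidden (parity, ΔS, ΔJ).
(d)–(e): allowed.
Allowed pairs: 4 of 10.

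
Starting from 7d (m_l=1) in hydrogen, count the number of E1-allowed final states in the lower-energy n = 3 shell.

E1 requires Δl = ±1, so l_f ∈ {1, 3}; with 0 ≤ l_f ≤ n_f−1 = 2, the allowed l_f values are {1}.
For l_f = 1: m_f ∈ {m_i−1, m_i, m_i+1} ∩ [−1, 1] = {0, 1} → 2 states.
Total: 2.

2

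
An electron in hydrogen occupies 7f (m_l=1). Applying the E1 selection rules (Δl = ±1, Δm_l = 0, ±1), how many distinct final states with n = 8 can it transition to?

E1 requires Δl = ±1, so l_f ∈ {2, 4}; with 0 ≤ l_f ≤ n_f−1 = 7, the allowed l_f values are {2, 4}.
For l_f = 2: m_f ∈ {m_i−1, m_i, m_i+1} ∩ [−2, 2] = {0, 1, 2} → 3 states.
For l_f = 4: m_f ∈ {m_i−1, m_i, m_i+1} ∩ [−4, 4] = {0, 1, 2} → 3 states.
Total: 6.

6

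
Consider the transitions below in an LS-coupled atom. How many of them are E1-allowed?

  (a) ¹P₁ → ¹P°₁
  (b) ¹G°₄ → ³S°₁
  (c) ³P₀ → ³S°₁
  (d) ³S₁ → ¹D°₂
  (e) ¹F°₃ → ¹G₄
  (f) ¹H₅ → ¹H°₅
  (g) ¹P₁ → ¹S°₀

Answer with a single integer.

(a) allowed
(b) forbidden (parity, ΔS, ΔL, ΔJ fail)
(c) allowed
(d) forbidden (ΔS, ΔL fail)
(e) allowed
(f) allowed
(g) allowed
Total allowed: 5 of 7.

5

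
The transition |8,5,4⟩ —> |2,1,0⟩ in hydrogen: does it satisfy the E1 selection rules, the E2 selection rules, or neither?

neither

Δl = 1 − 5 = -4; l_i + l_f = 6.
Δm_l = -4.
E1 (Δl = ±1, |Δm_l| ≤ 1): not satisfied.
E2 (Δl = 0,±2, l_i+l_f ≥ 2, |Δm_l| ≤ 2): not satisfied.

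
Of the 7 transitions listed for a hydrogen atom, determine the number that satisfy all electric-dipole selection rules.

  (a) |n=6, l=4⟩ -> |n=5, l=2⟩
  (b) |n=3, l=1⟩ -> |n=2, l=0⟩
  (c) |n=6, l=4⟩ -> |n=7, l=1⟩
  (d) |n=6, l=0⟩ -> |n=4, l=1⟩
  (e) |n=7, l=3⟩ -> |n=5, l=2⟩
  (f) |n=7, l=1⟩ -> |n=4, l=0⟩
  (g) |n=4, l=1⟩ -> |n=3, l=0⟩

(a) forbidden — Δl = -2 (E1 requires Δl = ±1)
(b) allowed
(c) forbidden — Δl = -3 (E1 requires Δl = ±1)
(d) allowed
(e) allowed
(f) allowed
(g) allowed
Total allowed: 5 of 7.

5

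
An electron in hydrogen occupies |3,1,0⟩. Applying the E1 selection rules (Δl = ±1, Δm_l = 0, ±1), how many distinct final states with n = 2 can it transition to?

1

E1 requires Δl = ±1, so l_f ∈ {0, 2}; with 0 ≤ l_f ≤ n_f−1 = 1, the allowed l_f values are {0}.
For l_f = 0: m_f ∈ {m_i−1, m_i, m_i+1} ∩ [−0, 0] = {0} → 1 state.
Total: 1.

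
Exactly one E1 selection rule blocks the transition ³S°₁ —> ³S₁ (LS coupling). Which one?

Parity must change: odd → even — ok.
ΔS = 0: S: 1 → 1 — ok.
ΔL = 0, ±1 (not L=0↔0): L: 0 → 0, ΔL = +0 — fails.
ΔJ = 0, ±1 (not J=0↔0): J: 1 → 1, ΔJ = +0 — ok.

the L=0 ↔ L=0 exclusion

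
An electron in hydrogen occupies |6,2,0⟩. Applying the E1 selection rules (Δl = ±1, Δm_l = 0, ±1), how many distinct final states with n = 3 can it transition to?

E1 requires Δl = ±1, so l_f ∈ {1, 3}; with 0 ≤ l_f ≤ n_f−1 = 2, the allowed l_f values are {1}.
For l_f = 1: m_f ∈ {m_i−1, m_i, m_i+1} ∩ [−1, 1] = {-1, 0, 1} → 3 states.
Total: 3.

3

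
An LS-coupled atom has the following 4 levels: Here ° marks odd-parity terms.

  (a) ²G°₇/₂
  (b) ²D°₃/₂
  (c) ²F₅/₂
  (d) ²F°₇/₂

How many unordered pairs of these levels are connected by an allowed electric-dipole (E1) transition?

(a)–(b): forbidden (parity, ΔL, ΔJ).
(a)–(c): allowed.
(a)–(d): forbidden (parity).
(b)–(c): allowed.
(b)–(d): forbidden (parity, ΔJ).
(c)–(d): allowed.
Allowed pairs: 3 of 6.

3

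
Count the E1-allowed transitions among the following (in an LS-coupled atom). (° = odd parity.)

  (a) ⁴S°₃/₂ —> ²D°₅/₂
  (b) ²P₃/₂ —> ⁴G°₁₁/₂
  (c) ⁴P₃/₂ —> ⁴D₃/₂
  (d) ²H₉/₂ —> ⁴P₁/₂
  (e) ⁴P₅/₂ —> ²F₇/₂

(a) forbidden (parity, ΔS, ΔL fail)
(b) forbidden (ΔS, ΔL, ΔJ fail)
(c) forbidden (parity fails)
(d) forbidden (parity, ΔS, ΔL, ΔJ fail)
(e) forbidden (parity, ΔS, ΔL fail)
Total allowed: 0 of 5.

0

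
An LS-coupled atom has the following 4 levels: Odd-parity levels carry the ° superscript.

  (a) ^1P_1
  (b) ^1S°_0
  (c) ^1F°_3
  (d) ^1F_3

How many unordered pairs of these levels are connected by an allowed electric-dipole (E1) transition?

2

(a)–(b): allowed.
(a)–(c): forbidden (ΔL, ΔJ).
(a)–(d): forbidden (parity, ΔL, ΔJ).
(b)–(c): forbidden (parity, ΔL, ΔJ).
(b)–(d): forbidden (ΔL, ΔJ).
(c)–(d): allowed.
Allowed pairs: 2 of 6.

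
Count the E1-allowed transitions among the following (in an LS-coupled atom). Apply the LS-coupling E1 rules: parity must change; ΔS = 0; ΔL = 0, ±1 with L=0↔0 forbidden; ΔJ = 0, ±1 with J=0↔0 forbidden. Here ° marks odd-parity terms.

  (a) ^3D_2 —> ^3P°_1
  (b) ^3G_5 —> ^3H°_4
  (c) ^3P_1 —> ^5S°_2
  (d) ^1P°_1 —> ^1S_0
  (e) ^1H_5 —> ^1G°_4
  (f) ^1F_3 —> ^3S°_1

(a) allowed
(b) allowed
(c) forbidden (ΔS fails)
(d) allowed
(e) allowed
(f) forbidden (ΔS, ΔL, ΔJ fail)
Total allowed: 4 of 6.

4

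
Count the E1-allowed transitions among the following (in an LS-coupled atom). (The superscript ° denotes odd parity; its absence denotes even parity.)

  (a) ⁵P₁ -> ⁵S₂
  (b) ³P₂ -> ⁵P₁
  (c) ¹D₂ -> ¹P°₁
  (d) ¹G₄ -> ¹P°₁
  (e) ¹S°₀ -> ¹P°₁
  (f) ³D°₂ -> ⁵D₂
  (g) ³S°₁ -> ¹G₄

(a) forbidden (parity fails)
(b) forbidden (parity, ΔS fail)
(c) allowed
(d) forbidden (ΔL, ΔJ fail)
(e) forbidden (parity fails)
(f) forbidden (ΔS fails)
(g) forbidden (ΔS, ΔL, ΔJ fail)
Total allowed: 1 of 7.

1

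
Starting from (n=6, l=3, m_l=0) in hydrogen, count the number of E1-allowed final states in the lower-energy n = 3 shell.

E1 requires Δl = ±1, so l_f ∈ {2, 4}; with 0 ≤ l_f ≤ n_f−1 = 2, the allowed l_f values are {2}.
For l_f = 2: m_f ∈ {m_i−1, m_i, m_i+1} ∩ [−2, 2] = {-1, 0, 1} → 3 states.
Total: 3.

3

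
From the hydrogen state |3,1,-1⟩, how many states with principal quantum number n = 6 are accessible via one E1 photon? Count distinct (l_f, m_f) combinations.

E1 requires Δl = ±1, so l_f ∈ {0, 2}; with 0 ≤ l_f ≤ n_f−1 = 5, the allowed l_f values are {0, 2}.
For l_f = 0: m_f ∈ {m_i−1, m_i, m_i+1} ∩ [−0, 0] = {0} → 1 state.
For l_f = 2: m_f ∈ {m_i−1, m_i, m_i+1} ∩ [−2, 2] = {-2, -1, 0} → 3 states.
Total: 4.

4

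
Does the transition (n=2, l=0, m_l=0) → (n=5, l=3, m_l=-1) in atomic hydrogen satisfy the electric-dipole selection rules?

l: 0 → 3 (Δl = +3). Δl = ±1 fails.
Δm_l = -1 − (0) = -1. E1 requires Δm_l = 0, ±1: passes.
The transition is electric-dipole forbidden.

forbidden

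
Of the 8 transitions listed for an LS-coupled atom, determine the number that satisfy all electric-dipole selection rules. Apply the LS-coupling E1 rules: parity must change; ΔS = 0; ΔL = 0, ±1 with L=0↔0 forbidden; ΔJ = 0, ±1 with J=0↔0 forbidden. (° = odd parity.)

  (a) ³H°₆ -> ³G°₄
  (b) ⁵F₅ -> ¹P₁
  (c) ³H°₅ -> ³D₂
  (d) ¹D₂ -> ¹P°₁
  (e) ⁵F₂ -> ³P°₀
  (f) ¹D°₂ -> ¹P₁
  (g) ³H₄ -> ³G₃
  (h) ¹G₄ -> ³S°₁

2

(a) forbidden (parity, ΔJ fail)
(b) forbidden (parity, ΔS, ΔL, ΔJ fail)
(c) forbidden (ΔL, ΔJ fail)
(d) allowed
(e) forbidden (ΔS, ΔL, ΔJ fail)
(f) allowed
(g) forbidden (parity fails)
(h) forbidden (ΔS, ΔL, ΔJ fail)
Total allowed: 2 of 8.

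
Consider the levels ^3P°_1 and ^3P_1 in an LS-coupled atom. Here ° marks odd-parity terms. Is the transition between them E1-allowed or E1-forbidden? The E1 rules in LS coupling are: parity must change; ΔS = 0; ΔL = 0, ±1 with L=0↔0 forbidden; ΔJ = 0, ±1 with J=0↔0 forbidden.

allowed

Parity must change: odd → even — ✓.
ΔS = 0: S: 1 → 1 — ✓.
ΔL = 0, ±1 (not L=0↔0): L: 1 → 1, ΔL = +0 — ✓.
ΔJ = 0, ±1 (not J=0↔0): J: 1 → 1, ΔJ = +0 — ✓.
All four E1 rules are satisfied.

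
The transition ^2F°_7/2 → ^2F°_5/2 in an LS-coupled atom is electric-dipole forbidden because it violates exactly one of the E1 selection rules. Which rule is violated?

Initial level: S=1/2, L=3, J=7/2, parity odd. Final level: S=1/2, L=3, J=5/2, parity odd.
ΔL = 0, ±1 (not L=0↔0): L: 3 → 3, ΔL = +0 — ok.
ΔJ = 0, ±1 (not J=0↔0): J: 7/2 → 5/2, ΔJ = -1 — ok.
Parity must change: odd → odd — fails.
ΔS = 0: S: 1/2 → 1/2 — ok.

parity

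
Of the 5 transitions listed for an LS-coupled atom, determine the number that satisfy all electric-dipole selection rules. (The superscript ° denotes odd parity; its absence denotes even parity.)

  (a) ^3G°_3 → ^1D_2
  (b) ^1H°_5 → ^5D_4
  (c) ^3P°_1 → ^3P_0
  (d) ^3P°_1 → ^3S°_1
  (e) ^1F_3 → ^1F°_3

2

(a) forbidden (ΔS, ΔL fail)
(b) forbidden (ΔS, ΔL fail)
(c) allowed
(d) forbidden (parity fails)
(e) allowed
Total allowed: 2 of 5.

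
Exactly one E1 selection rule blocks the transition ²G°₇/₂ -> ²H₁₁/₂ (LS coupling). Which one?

Reading off the term symbols: S 1/2→1/2, L 4→5, J 7/2→11/2, parity odd→even.
ΔL = 0, ±1 (not L=0↔0): L: 4 → 5, ΔL = +1 — passes.
Parity must change: odd → even — passes.
ΔS = 0: S: 1/2 → 1/2 — passes.
ΔJ = 0, ±1 (not J=0↔0): J: 7/2 → 11/2, ΔJ = +2 — fails.

the ΔJ = 0, ±1 rule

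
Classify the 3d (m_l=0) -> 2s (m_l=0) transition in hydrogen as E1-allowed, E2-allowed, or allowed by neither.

E2

Δl = 0 − 2 = -2; l_i + l_f = 2.
Δm_l = +0.
E1 (Δl = ±1, |Δm_l| ≤ 1): not satisfied.
E2 (Δl = 0,±2, l_i+l_f ≥ 2, |Δm_l| ≤ 2): satisfied.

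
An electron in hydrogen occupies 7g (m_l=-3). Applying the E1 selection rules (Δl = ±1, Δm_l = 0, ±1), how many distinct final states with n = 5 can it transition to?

2

E1 requires Δl = ±1, so l_f ∈ {3, 5}; with 0 ≤ l_f ≤ n_f−1 = 4, the allowed l_f values are {3}.
For l_f = 3: m_f ∈ {m_i−1, m_i, m_i+1} ∩ [−3, 3] = {-3, -2} → 2 states.
Total: 2.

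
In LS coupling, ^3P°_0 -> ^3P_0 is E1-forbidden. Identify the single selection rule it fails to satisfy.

Parity must change: odd → even — ✓.
ΔS = 0: S: 1 → 1 — ✓.
ΔL = 0, ±1 (not L=0↔0): L: 1 → 1, ΔL = +0 — ✓.
ΔJ = 0, ±1 (not J=0↔0): J: 0 → 0, ΔJ = +0 — ✗.

the J=0 ↔ J=0 exclusion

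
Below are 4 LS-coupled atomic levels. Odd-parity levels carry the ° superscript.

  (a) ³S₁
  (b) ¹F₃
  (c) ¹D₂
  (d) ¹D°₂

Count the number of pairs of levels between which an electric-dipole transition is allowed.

2

(a)–(b): forbidden (parity, ΔS, ΔL, ΔJ).
(a)–(c): forbidden (parity, ΔS, ΔL).
(a)–(d): forbidden (ΔS, ΔL).
(b)–(c): forbidden (parity).
(b)–(d): allowed.
(c)–(d): allowed.
Allowed pairs: 2 of 6.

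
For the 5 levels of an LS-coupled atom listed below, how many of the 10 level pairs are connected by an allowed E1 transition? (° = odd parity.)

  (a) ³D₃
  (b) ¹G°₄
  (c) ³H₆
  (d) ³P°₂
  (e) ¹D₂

(a)–(b): forbidden (ΔS, ΔL).
(a)–(c): forbidden (parity, ΔL, ΔJ).
(a)–(d): allowed.
(a)–(e): forbidden (parity, ΔS).
(b)–(c): forbidden (ΔS, ΔJ).
(b)–(d): forbidden (parity, ΔS, ΔL, ΔJ).
(b)–(e): forbidden (ΔL, ΔJ).
(c)–(d): forbidden (ΔL, ΔJ).
(c)–(e): forbidden (parity, ΔS, ΔL, ΔJ).
(d)–(e): forbidden (ΔS).
Allowed pairs: 1 of 10.

1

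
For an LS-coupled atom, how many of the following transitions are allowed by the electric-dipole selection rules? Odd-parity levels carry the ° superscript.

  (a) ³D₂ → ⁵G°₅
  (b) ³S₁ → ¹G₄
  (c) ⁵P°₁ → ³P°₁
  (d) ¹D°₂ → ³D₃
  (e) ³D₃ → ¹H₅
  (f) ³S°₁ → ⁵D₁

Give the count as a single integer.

(a) forbidden (ΔS, ΔL, ΔJ fail)
(b) forbidden (parity, ΔS, ΔL, ΔJ fail)
(c) forbidden (parity, ΔS fail)
(d) forbidden (ΔS fails)
(e) forbidden (parity, ΔS, ΔL, ΔJ fail)
(f) forbidden (ΔS, ΔL fail)
Total allowed: 0 of 6.

0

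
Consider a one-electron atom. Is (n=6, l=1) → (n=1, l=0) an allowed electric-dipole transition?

allowed

l: 1 → 0 (Δl = -1). Δl = ±1 passes.
All E1 selection rules are satisfied.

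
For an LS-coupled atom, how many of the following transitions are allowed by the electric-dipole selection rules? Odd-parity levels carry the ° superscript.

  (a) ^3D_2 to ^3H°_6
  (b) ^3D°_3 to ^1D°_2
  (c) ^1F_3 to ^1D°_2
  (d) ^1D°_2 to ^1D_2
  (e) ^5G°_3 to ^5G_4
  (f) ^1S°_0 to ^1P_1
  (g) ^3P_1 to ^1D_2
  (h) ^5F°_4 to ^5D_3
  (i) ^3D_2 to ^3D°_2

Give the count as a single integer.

6

(a) forbidden (ΔL, ΔJ fail)
(b) forbidden (parity, ΔS fail)
(c) allowed
(d) allowed
(e) allowed
(f) allowed
(g) forbidden (parity, ΔS fail)
(h) allowed
(i) allowed
Total allowed: 6 of 9.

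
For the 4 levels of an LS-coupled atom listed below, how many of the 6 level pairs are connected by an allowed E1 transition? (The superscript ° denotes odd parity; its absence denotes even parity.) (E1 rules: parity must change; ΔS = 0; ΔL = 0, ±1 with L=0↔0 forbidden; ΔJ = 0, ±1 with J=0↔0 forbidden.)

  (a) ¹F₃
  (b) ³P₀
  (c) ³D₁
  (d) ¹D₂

(a)–(b): forbidden (parity, ΔS, ΔL, ΔJ).
(a)–(c): forbidden (parity, ΔS, ΔJ).
(a)–(d): forbidden (parity).
(b)–(c): forbidden (parity).
(b)–(d): forbidden (parity, ΔS, ΔJ).
(c)–(d): forbidden (parity, ΔS).
Allowed pairs: 0 of 6.

0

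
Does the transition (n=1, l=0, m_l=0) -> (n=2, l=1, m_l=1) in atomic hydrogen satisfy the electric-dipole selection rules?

allowed

l: 0 → 1 (Δl = +1). Δl = ±1 satisfied.
Δm_l = 1 − (0) = +1. E1 requires Δm_l = 0, ±1: satisfied.
All E1 selection rules are satisfied.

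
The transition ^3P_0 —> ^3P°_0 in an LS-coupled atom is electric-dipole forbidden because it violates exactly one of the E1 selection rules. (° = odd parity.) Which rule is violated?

Parity must change: even → odd — passes.
ΔS = 0: S: 1 → 1 — passes.
ΔL = 0, ±1 (not L=0↔0): L: 1 → 1, ΔL = +0 — passes.
ΔJ = 0, ±1 (not J=0↔0): J: 0 → 0, ΔJ = +0 — fails.

the J=0 ↔ J=0 exclusion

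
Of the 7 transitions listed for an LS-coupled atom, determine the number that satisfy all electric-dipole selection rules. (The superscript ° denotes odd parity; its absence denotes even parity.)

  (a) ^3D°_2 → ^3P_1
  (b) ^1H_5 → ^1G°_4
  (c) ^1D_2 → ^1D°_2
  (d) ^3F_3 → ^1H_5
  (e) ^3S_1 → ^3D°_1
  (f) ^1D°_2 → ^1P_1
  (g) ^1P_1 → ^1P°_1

5

(a) allowed
(b) allowed
(c) allowed
(d) forbidden (parity, ΔS, ΔL, ΔJ fail)
(e) forbidden (ΔL fails)
(f) allowed
(g) allowed
Total allowed: 5 of 7.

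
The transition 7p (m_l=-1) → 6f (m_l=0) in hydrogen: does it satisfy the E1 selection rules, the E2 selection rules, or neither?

Δl = 3 − 1 = +2; l_i + l_f = 4.
Δm_l = +1.
E1 (Δl = ±1, |Δm_l| ≤ 1): not satisfied.
E2 (Δl = 0,±2, l_i+l_f ≥ 2, |Δm_l| ≤ 2): satisfied.

E2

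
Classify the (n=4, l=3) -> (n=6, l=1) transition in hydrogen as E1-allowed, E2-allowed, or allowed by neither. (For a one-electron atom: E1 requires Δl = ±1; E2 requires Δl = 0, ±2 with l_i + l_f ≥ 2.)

Δl = 1 − 3 = -2; l_i + l_f = 4.
E1 (Δl = ±1): not satisfied.
E2 (Δl = 0,±2, l_i+l_f ≥ 2): satisfied.

E2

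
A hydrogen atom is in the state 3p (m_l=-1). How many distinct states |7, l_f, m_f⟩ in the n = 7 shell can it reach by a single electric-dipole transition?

E1 requires Δl = ±1, so l_f ∈ {0, 2}; with 0 ≤ l_f ≤ n_f−1 = 6, the allowed l_f values are {0, 2}.
For l_f = 0: m_f ∈ {m_i−1, m_i, m_i+1} ∩ [−0, 0] = {0} → 1 state.
For l_f = 2: m_f ∈ {m_i−1, m_i, m_i+1} ∩ [−2, 2] = {-2, -1, 0} → 3 states.
Total: 4.

4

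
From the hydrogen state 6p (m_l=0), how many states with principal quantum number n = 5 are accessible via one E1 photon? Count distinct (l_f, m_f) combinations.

E1 requires Δl = ±1, so l_f ∈ {0, 2}; with 0 ≤ l_f ≤ n_f−1 = 4, the allowed l_f values are {0, 2}.
For l_f = 0: m_f ∈ {m_i−1, m_i, m_i+1} ∩ [−0, 0] = {0} → 1 state.
For l_f = 2: m_f ∈ {m_i−1, m_i, m_i+1} ∩ [−2, 2] = {-1, 0, 1} → 3 states.
Total: 4.

4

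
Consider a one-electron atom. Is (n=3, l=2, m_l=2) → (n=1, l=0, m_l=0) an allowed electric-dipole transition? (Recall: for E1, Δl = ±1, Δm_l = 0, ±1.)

forbidden

Δl = 0 − 2 = -2; the E1 rule Δl = ±1 is fails.
Δm_l = 0 − (2) = -2. E1 requires Δm_l = 0, ±1: fails.
The transition is electric-dipole forbidden.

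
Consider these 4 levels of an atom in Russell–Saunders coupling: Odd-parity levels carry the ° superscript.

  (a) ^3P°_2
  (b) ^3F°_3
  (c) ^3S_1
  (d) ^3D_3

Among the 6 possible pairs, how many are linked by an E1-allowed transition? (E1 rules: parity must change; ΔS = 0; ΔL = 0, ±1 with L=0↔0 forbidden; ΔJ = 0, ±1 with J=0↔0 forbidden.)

3

(a)–(b): forbidden (parity, ΔL).
(a)–(c): allowed.
(a)–(d): allowed.
(b)–(c): forbidden (ΔL, ΔJ).
(b)–(d): allowed.
(c)–(d): forbidden (parity, ΔL, ΔJ).
Allowed pairs: 3 of 6.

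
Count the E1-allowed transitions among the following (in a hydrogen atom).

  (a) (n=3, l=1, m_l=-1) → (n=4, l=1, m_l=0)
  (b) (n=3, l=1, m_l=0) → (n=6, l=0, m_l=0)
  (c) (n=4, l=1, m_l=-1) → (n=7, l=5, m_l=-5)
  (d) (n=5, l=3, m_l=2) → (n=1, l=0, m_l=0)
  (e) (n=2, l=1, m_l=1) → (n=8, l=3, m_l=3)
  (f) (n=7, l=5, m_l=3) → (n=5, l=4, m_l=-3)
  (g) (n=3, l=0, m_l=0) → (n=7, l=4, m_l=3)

(a) forbidden — Δl = +0 (E1 requires Δl = ±1)
(b) allowed
(c) forbidden — Δl = +4 (E1 requires Δl = ±1); Δm_l = -4 (E1 requires Δm_l = 0, ±1)
(d) forbidden — Δl = -3 (E1 requires Δl = ±1); Δm_l = -2 (E1 requires Δm_l = 0, ±1)
(e) forbidden — Δl = +2 (E1 requires Δl = ±1); Δm_l = +2 (E1 requires Δm_l = 0, ±1)
(f) forbidden — Δm_l = -6 (E1 requires Δm_l = 0, ±1)
(g) forbidden — Δl = +4 (E1 requires Δl = ±1); Δm_l = +3 (E1 requires Δm_l = 0, ±1)
Total allowed: 1 of 7.

1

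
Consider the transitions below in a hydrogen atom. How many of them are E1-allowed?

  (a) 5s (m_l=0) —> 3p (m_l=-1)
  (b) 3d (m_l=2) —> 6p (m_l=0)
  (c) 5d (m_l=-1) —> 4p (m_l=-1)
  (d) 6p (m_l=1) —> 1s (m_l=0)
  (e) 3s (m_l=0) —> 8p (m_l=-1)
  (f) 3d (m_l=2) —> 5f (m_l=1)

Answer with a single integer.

5

(a) allowed
(b) forbidden — Δm_l = -2 (E1 requires Δm_l = 0, ±1)
(c) allowed
(d) allowed
(e) allowed
(f) allowed
Total allowed: 5 of 6.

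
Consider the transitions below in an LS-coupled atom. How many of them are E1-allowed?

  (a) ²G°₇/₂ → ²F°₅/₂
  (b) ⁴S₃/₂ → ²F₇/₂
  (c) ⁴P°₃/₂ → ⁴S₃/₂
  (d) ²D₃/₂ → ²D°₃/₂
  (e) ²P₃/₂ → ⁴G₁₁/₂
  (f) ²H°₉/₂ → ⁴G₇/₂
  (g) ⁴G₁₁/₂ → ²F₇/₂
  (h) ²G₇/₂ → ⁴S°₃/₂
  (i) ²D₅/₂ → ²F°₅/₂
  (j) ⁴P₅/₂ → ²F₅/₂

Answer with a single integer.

3

(a) forbidden (parity fails)
(b) forbidden (parity, ΔS, ΔL, ΔJ fail)
(c) allowed
(d) allowed
(e) forbidden (parity, ΔS, ΔL, ΔJ fail)
(f) forbidden (ΔS fails)
(g) forbidden (parity, ΔS, ΔJ fail)
(h) forbidden (ΔS, ΔL, ΔJ fail)
(i) allowed
(j) forbidden (parity, ΔS, ΔL fail)
Total allowed: 3 of 10.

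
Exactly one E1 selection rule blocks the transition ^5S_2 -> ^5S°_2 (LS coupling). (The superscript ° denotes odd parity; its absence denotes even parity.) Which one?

the L=0 ↔ L=0 exclusion

Reading off the term symbols: S 2→2, L 0→0, J 2→2, parity even→odd.
Parity must change: even → odd — passes.
ΔS = 0: S: 2 → 2 — passes.
ΔL = 0, ±1 (not L=0↔0): L: 0 → 0, ΔL = +0 — fails.
ΔJ = 0, ±1 (not J=0↔0): J: 2 → 2, ΔJ = +0 — passes.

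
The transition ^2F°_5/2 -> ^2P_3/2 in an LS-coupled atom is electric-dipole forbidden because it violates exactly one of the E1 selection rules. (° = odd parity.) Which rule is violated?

Reading off the term symbols: S 1/2→1/2, L 3→1, J 5/2→3/2, parity odd→even.
Parity must change: odd → even — satisfied.
ΔS = 0: S: 1/2 → 1/2 — satisfied.
ΔL = 0, ±1 (not L=0↔0): L: 3 → 1, ΔL = -2 — violated.
ΔJ = 0, ±1 (not J=0↔0): J: 5/2 → 3/2, ΔJ = -1 — satisfied.

the ΔL = 0, ±1 rule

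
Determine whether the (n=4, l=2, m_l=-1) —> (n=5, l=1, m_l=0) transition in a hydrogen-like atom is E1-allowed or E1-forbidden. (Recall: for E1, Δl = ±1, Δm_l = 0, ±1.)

allowed

l: 2 → 1 (Δl = -1). Δl = ±1 ok.
m_l: -1 → 0 (Δm_l = +1). |Δm_l| ≤ 1 ok.
All E1 selection rules are satisfied.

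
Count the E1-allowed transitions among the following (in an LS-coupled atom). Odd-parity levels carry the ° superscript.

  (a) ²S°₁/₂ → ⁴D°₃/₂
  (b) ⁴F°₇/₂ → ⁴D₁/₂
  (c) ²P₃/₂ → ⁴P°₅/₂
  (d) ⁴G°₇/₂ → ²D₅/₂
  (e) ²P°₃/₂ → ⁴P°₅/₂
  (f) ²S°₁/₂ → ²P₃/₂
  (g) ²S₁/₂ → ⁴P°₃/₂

1

(a) forbidden (parity, ΔS, ΔL fail)
(b) forbidden (ΔJ fails)
(c) forbidden (ΔS fails)
(d) forbidden (ΔS, ΔL fail)
(e) forbidden (parity, ΔS fail)
(f) allowed
(g) forbidden (ΔS fails)
Total allowed: 1 of 7.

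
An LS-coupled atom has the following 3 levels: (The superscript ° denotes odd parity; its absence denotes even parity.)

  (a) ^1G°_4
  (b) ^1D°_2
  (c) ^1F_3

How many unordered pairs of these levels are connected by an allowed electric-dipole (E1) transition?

2

(a)–(b): forbidden (parity, ΔL, ΔJ).
(a)–(c): allowed.
(b)–(c): allowed.
Allowed pairs: 2 of 3.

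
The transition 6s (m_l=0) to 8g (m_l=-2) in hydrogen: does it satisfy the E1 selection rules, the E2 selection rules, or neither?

neither

Δl = 4 − 0 = +4; l_i + l_f = 4.
Δm_l = -2.
E1 (Δl = ±1, |Δm_l| ≤ 1): not satisfied.
E2 (Δl = 0,±2, l_i+l_f ≥ 2, |Δm_l| ≤ 2): not satisfied.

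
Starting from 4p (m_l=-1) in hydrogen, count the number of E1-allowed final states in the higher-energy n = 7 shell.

E1 requires Δl = ±1, so l_f ∈ {0, 2}; with 0 ≤ l_f ≤ n_f−1 = 6, the allowed l_f values are {0, 2}.
For l_f = 0: m_f ∈ {m_i−1, m_i, m_i+1} ∩ [−0, 0] = {0} → 1 state.
For l_f = 2: m_f ∈ {m_i−1, m_i, m_i+1} ∩ [−2, 2] = {-2, -1, 0} → 3 states.
Total: 4.

4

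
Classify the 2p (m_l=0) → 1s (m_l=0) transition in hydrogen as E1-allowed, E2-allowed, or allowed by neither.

Δl = 0 − 1 = -1; l_i + l_f = 1.
Δm_l = +0.
E1 (Δl = ±1, |Δm_l| ≤ 1): satisfied.
E2 (Δl = 0,±2, l_i+l_f ≥ 2, |Δm_l| ≤ 2): not satisfied.

E1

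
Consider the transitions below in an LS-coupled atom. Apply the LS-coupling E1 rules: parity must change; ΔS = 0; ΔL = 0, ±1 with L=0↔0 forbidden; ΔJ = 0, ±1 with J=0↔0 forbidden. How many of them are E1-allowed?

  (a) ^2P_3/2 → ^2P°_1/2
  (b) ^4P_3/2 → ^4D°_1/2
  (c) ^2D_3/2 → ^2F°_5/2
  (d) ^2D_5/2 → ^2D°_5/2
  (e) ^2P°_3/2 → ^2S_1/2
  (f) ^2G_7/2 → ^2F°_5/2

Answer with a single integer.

(a) allowed
(b) allowed
(c) allowed
(d) allowed
(e) allowed
(f) allowed
Total allowed: 6 of 6.

6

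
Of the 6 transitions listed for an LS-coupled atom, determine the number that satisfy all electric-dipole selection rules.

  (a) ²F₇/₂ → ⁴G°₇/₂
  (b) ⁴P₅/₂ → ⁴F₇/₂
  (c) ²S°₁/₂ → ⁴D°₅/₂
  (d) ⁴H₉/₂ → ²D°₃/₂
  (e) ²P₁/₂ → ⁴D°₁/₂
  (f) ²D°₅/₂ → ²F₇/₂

1

(a) forbidden (ΔS fails)
(b) forbidden (parity, ΔL fail)
(c) forbidden (parity, ΔS, ΔL, ΔJ fail)
(d) forbidden (ΔS, ΔL, ΔJ fail)
(e) forbidden (ΔS fails)
(f) allowed
Total allowed: 1 of 6.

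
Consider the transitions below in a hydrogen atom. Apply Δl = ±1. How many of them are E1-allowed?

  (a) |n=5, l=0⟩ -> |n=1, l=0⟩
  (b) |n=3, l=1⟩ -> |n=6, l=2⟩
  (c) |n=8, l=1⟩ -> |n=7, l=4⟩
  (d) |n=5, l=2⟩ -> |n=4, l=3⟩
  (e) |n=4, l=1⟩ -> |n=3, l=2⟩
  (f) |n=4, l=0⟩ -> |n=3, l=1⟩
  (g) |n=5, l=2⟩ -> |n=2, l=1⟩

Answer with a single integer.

(a) forbidden — Δl = +0 (E1 requires Δl = ±1)
(b) allowed
(c) forbidden — Δl = +3 (E1 requires Δl = ±1)
(d) allowed
(e) allowed
(f) allowed
(g) allowed
Total allowed: 5 of 7.

5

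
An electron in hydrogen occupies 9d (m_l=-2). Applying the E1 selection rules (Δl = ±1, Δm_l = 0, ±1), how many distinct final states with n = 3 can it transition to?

E1 requires Δl = ±1, so l_f ∈ {1, 3}; with 0 ≤ l_f ≤ n_f−1 = 2, the allowed l_f values are {1}.
For l_f = 1: m_f ∈ {m_i−1, m_i, m_i+1} ∩ [−1, 1] = {-1} → 1 state.
Total: 1.

1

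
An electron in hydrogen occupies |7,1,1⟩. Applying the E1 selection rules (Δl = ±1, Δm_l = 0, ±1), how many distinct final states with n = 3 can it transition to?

E1 requires Δl = ±1, so l_f ∈ {0, 2}; with 0 ≤ l_f ≤ n_f−1 = 2, the allowed l_f values are {0, 2}.
For l_f = 0: m_f ∈ {m_i−1, m_i, m_i+1} ∩ [−0, 0] = {0} → 1 state.
For l_f = 2: m_f ∈ {m_i−1, m_i, m_i+1} ∩ [−2, 2] = {0, 1, 2} → 3 states.
Total: 4.

4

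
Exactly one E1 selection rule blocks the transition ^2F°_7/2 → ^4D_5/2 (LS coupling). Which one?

the ΔS = 0 rule

Reading off the term symbols: S 1/2→3/2, L 3→2, J 7/2→5/2, parity odd→even.
ΔL = 0, ±1 (not L=0↔0): L: 3 → 2, ΔL = -1 — ok.
Parity must change: odd → even — ok.
ΔS = 0: S: 1/2 → 3/2 — fails.
ΔJ = 0, ±1 (not J=0↔0): J: 7/2 → 5/2, ΔJ = -1 — ok.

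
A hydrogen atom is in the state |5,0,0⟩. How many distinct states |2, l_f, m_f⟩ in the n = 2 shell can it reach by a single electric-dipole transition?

E1 requires Δl = ±1, so l_f ∈ {-1, 1}; with 0 ≤ l_f ≤ n_f−1 = 1, the allowed l_f values are {1}.
For l_f = 1: m_f ∈ {m_i−1, m_i, m_i+1} ∩ [−1, 1] = {-1, 0, 1} → 3 states.
Total: 3.

3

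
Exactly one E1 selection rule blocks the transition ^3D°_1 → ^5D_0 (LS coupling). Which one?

the ΔS = 0 rule

Initial level: S=1, L=2, J=1, parity odd. Final level: S=2, L=2, J=0, parity even.
ΔJ = 0, ±1 (not J=0↔0): J: 1 → 0, ΔJ = -1 — passes.
ΔL = 0, ±1 (not L=0↔0): L: 2 → 2, ΔL = +0 — passes.
Parity must change: odd → even — passes.
ΔS = 0: S: 1 → 2 — fails.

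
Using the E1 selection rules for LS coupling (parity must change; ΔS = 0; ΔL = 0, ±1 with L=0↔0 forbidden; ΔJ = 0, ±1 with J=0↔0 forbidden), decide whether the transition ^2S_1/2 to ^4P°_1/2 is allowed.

forbidden

Reading off the term symbols: S 1/2→3/2, L 0→1, J 1/2→1/2, parity even→odd.
Parity must change: even → odd — ✓.
ΔS = 0: S: 1/2 → 3/2 — ✗.
ΔL = 0, ±1 (not L=0↔0): L: 0 → 1, ΔL = +1 — ✓.
ΔJ = 0, ±1 (not J=0↔0): J: 1/2 → 1/2, ΔJ = +0 — ✓.
Rule(s) violated: ΔS.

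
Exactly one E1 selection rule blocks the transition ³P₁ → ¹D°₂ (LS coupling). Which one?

Reading off the term symbols: S 1→0, L 1→2, J 1→2, parity even→odd.
Parity must change: even → odd — ✓.
ΔS = 0: S: 1 → 0 — ✗.
ΔL = 0, ±1 (not L=0↔0): L: 1 → 2, ΔL = +1 — ✓.
ΔJ = 0, ±1 (not J=0↔0): J: 1 → 2, ΔJ = +1 — ✓.

the ΔS = 0 rule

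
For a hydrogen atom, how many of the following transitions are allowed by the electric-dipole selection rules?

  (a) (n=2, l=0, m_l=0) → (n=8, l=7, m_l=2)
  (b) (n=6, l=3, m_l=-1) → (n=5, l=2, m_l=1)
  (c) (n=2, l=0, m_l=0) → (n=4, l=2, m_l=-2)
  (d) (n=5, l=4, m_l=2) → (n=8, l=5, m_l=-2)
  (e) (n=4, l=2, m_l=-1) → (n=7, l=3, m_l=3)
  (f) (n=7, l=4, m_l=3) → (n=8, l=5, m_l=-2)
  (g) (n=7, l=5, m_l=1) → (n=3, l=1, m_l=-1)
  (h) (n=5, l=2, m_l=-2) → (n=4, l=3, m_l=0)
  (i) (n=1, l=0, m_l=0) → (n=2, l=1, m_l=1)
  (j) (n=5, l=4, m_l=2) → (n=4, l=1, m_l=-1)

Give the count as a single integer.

1

(a) forbidden — Δl = +7 (E1 requires Δl = ±1); Δm_l = +2 (E1 requires Δm_l = 0, ±1)
(b) forbidden — Δm_l = +2 (E1 requires Δm_l = 0, ±1)
(c) forbidden — Δl = +2 (E1 requires Δl = ±1); Δm_l = -2 (E1 requires Δm_l = 0, ±1)
(d) forbidden — Δm_l = -4 (E1 requires Δm_l = 0, ±1)
(e) forbidden — Δm_l = +4 (E1 requires Δm_l = 0, ±1)
(f) forbidden — Δm_l = -5 (E1 requires Δm_l = 0, ±1)
(g) forbidden — Δl = -4 (E1 requires Δl = ±1); Δm_l = -2 (E1 requires Δm_l = 0, ±1)
(h) forbidden — Δm_l = +2 (E1 requires Δm_l = 0, ±1)
(i) allowed
(j) forbidden — Δl = -3 (E1 requires Δl = ±1); Δm_l = -3 (E1 requires Δm_l = 0, ±1)
Total allowed: 1 of 10.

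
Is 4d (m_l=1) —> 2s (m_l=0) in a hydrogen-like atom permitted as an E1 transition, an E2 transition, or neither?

Δl = 0 − 2 = -2; l_i + l_f = 2.
Δm_l = -1.
E1 (Δl = ±1, |Δm_l| ≤ 1): not satisfied.
E2 (Δl = 0,±2, l_i+l_f ≥ 2, |Δm_l| ≤ 2): satisfied.

E2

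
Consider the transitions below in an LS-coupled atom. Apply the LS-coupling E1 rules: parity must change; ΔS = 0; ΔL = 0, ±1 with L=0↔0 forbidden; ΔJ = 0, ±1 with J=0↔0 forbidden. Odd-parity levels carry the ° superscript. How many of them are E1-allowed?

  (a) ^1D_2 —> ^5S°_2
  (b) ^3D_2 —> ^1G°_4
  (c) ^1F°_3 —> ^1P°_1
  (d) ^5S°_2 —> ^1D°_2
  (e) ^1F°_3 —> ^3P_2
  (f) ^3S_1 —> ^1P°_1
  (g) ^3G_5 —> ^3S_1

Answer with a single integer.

(a) forbidden (ΔS, ΔL fail)
(b) forbidden (ΔS, ΔL, ΔJ fail)
(c) forbidden (parity, ΔL, ΔJ fail)
(d) forbidden (parity, ΔS, ΔL fail)
(e) forbidden (ΔS, ΔL fail)
(f) forbidden (ΔS fails)
(g) forbidden (parity, ΔL, ΔJ fail)
Total allowed: 0 of 7.

0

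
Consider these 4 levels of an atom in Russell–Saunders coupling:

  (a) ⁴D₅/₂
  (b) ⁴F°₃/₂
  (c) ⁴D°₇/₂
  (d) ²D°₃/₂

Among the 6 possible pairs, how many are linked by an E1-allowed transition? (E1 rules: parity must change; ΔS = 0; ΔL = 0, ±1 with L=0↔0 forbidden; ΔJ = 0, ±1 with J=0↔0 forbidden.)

(a)–(b): allowed.
(a)–(c): allowed.
(a)–(d): forbidden (ΔS).
(b)–(c): forbidden (parity, ΔJ).
(b)–(d): forbidden (parity, ΔS).
(c)–(d): forbidden (parity, ΔS, ΔJ).
Allowed pairs: 2 of 6.

2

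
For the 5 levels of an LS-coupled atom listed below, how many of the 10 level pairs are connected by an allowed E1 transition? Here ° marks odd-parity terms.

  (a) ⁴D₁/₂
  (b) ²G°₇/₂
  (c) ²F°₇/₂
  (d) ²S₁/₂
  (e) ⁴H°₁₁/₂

(a)–(b): forbidden (ΔS, ΔL, ΔJ).
(a)–(c): forbidden (ΔS, ΔJ).
(a)–(d): forbidden (parity, ΔS, ΔL).
(a)–(e): forbidden (ΔL, ΔJ).
(b)–(c): forbidden (parity).
(b)–(d): forbidden (ΔL, ΔJ).
(b)–(e): forbidden (parity, ΔS, ΔJ).
(c)–(d): forbidden (ΔL, ΔJ).
(c)–(e): forbidden (parity, ΔS, ΔL, ΔJ).
(d)–(e): forbidden (ΔS, ΔL, ΔJ).
Allowed pairs: 0 of 10.

0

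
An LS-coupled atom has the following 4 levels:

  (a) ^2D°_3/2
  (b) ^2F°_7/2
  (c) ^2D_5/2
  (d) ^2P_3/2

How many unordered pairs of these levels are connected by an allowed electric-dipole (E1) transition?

3

(a)–(b): forbidden (parity, ΔJ).
(a)–(c): allowed.
(a)–(d): allowed.
(b)–(c): allowed.
(b)–(d): forbidden (ΔL, ΔJ).
(c)–(d): forbidden (parity).
Allowed pairs: 3 of 6.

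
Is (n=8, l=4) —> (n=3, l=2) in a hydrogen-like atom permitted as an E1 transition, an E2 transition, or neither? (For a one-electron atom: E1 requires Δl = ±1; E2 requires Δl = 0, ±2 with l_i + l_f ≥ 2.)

Δl = 2 − 4 = -2; l_i + l_f = 6.
E1 (Δl = ±1): not satisfied.
E2 (Δl = 0,±2, l_i+l_f ≥ 2): satisfied.

E2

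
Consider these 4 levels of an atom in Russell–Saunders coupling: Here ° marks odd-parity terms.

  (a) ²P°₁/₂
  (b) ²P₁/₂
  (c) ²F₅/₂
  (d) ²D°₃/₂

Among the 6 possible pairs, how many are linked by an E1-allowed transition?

(a)–(b): allowed.
(a)–(c): forbidden (ΔL, ΔJ).
(a)–(d): forbidden (parity).
(b)–(c): forbidden (parity, ΔL, ΔJ).
(b)–(d): allowed.
(c)–(d): allowed.
Allowed pairs: 3 of 6.

3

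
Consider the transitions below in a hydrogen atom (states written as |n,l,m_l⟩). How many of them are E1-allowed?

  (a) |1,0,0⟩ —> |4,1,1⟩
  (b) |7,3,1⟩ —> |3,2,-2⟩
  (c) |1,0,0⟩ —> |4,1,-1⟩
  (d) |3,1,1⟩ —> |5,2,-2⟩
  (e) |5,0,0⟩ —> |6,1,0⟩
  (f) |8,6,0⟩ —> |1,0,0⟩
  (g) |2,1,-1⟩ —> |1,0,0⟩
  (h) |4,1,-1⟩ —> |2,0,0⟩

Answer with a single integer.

(a) allowed
(b) forbidden — Δm_l = -3 (E1 requires Δm_l = 0, ±1)
(c) allowed
(d) forbidden — Δm_l = -3 (E1 requires Δm_l = 0, ±1)
(e) allowed
(f) forbidden — Δl = -6 (E1 requires Δl = ±1)
(g) allowed
(h) allowed
Total allowed: 5 of 8.

5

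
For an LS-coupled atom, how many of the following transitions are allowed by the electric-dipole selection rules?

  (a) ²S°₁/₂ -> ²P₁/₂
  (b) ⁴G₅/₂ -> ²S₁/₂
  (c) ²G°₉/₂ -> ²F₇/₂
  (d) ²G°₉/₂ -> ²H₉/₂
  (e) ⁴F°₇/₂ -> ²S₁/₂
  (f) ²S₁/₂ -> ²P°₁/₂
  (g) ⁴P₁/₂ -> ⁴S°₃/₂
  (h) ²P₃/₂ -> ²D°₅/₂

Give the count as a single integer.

(a) allowed
(b) forbidden (parity, ΔS, ΔL, ΔJ fail)
(c) allowed
(d) allowed
(e) forbidden (ΔS, ΔL, ΔJ fail)
(f) allowed
(g) allowed
(h) allowed
Total allowed: 6 of 8.

6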